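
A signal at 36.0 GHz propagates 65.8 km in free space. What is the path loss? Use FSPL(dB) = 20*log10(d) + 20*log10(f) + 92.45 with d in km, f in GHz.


20*log10(65.8) = 36.36
20*log10(36.0) = 31.13
FSPL = 159.9 dB

159.9 dB


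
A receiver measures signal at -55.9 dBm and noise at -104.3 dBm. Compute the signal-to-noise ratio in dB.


SNR = -55.9 - (-104.3) = 48.4 dB

48.4 dB


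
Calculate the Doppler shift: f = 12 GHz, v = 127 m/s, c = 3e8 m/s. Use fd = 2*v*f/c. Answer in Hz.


fd = 2 * 127 * 12000000000.0 / 3e8 = 10160.0 Hz

10160.0 Hz


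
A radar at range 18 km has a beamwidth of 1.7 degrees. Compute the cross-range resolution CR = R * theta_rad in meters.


BW_rad = 0.029670597
CR = 18000 * 0.029670597 = 534.1 m

534.1 m


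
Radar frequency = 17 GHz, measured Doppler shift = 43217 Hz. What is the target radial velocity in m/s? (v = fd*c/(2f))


v = 43217 * 3e8 / (2 * 17000000000.0) = 381.3 m/s

381.3 m/s


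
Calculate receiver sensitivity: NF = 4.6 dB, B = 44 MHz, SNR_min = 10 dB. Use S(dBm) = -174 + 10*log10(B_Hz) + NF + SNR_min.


10*log10(44000000.0) = 76.43
S = -174 + 76.43 + 4.6 + 10 = -83.0 dBm

-83.0 dBm


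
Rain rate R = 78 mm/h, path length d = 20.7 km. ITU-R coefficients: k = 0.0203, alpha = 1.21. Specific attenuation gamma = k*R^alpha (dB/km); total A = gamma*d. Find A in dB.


gamma = 0.0203 * 78^1.21 = 3.953034 dB/km
A = 3.953034 * 20.7 = 81.83 dB

81.83 dB


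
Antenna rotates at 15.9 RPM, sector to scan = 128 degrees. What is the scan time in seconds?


t = 128 / (15.9 * 360) * 60 = 1.34 s

1.34 s


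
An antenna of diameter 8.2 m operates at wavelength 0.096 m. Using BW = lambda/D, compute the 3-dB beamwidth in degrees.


BW_rad = 0.096 / 8.2 = 0.011707
BW_deg = 0.67 degrees

0.67 degrees


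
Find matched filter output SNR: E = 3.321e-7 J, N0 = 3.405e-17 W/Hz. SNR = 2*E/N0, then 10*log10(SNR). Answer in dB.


SNR_lin = 2 * 3.321e-7 / 3.405e-17 = 1.951e10
SNR_dB = 10*log10(1.951e10) = 102.9 dB

102.9 dB


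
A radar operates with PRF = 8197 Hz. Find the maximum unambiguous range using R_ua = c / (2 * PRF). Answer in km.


R_ua = 3e8 / (2 * 8197) = 18299.4 m = 18.3 km

18.3 km


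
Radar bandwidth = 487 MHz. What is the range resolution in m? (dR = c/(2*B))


dR = 3e8 / (2 * 487000000.0) = 0.31 m

0.31 m


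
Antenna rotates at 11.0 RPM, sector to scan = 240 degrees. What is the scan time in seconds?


t = 240 / (11.0 * 360) * 60 = 3.64 s

3.64 s


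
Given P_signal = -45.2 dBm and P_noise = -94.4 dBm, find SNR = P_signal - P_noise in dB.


SNR = -45.2 - (-94.4) = 49.2 dB

49.2 dB


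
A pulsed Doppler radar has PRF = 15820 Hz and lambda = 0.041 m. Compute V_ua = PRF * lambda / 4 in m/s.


V_ua = 15820 * 0.041 / 4 = 162.2 m/s

162.2 m/s


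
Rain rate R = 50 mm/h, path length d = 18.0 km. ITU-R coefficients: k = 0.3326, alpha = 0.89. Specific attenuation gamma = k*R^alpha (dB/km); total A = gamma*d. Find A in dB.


gamma = 0.3326 * 50^0.89 = 10.814478 dB/km
A = 10.814478 * 18.0 = 194.66 dB

194.66 dB


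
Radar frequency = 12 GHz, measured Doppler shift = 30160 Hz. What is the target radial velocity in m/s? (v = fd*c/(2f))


v = 30160 * 3e8 / (2 * 12000000000.0) = 377.0 m/s

377.0 m/s


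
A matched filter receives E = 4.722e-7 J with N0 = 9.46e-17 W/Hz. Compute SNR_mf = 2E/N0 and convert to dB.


SNR_lin = 2 * 4.722e-7 / 9.46e-17 = 9.983e9
SNR_dB = 10*log10(9.983e9) = 100.0 dB

100.0 dB


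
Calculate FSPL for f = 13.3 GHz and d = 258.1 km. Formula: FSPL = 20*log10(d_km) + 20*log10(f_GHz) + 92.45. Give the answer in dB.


20*log10(258.1) = 48.24
20*log10(13.3) = 22.48
FSPL = 163.2 dB

163.2 dB


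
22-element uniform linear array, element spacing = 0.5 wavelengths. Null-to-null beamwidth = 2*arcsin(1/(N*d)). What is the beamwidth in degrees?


1/(N*d) = 1/(22*0.5) = 0.090909
BW = 2*arcsin(0.090909) = 10.4 degrees

10.4 degrees


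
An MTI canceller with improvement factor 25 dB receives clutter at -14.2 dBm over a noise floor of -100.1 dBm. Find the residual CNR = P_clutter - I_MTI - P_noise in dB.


CNR = -14.2 - 25 - (-100.1) = 60.9 dB

60.9 dB


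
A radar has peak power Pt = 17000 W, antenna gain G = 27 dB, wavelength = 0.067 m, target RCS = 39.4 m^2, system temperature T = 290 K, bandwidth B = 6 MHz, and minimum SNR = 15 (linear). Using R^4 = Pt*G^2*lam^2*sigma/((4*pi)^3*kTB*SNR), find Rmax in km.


G_lin = 10^(27/10) = 501.187234
R^4 = 17000 * 501.187234^2 * 0.067^2 * 39.4 / ((4*pi)^3 * 1.38e-23 * 290 * 6000000.0 * 15)
R^4 = 1.05669e18 m^4
R_max = (1.05669e18)^(1/4) = 32061.7 m = 32.1 km

32.1 km


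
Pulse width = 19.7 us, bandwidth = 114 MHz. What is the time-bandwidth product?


TBP = 19.7 * 114 = 2245.8

2245.8


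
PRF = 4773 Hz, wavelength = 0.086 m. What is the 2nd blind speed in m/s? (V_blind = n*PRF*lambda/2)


V_blind = 2 * 4773 * 0.086 / 2 = 410.5 m/s

410.5 m/s


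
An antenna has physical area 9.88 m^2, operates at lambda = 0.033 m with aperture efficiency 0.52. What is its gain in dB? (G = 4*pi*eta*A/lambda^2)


G_linear = 4*pi*0.52*9.88/0.033^2 = 59284.65
G_dB = 10*log10(59284.65) = 47.7 dB

47.7 dB


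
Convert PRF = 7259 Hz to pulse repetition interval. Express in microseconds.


PRI = 1/7259 = 0.00013776 s = 137.8 us

137.8 us


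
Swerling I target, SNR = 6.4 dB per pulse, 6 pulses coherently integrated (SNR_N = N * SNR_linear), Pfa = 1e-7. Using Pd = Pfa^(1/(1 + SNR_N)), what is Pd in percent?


SNR_lin = 10^(6.4/10) = 4.36516
SNR_N = 6 * 4.36516 = 26.19096
1/(1 + SNR_N) = 1/27.19096 = 0.0367769
Pd = (1e-7)^0.0367769 = 0.55279
Pd = 55.3%

55.3%


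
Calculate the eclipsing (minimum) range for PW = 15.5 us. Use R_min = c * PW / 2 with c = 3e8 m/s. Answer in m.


R_min = 3e8 * 15.5e-6 / 2 = 2325.0 m

2325.0 m


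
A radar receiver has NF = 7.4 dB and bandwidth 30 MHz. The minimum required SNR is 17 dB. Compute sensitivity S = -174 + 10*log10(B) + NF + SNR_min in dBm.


10*log10(30000000.0) = 74.77
S = -174 + 74.77 + 7.4 + 17 = -74.8 dBm

-74.8 dBm


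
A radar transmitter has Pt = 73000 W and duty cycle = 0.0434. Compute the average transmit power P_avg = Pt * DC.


P_avg = 73000 * 0.0434 = 3168.2 W

3168.2 W


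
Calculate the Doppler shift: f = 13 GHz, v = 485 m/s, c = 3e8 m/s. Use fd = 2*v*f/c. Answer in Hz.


fd = 2 * 485 * 13000000000.0 / 3e8 = 42033.3 Hz

42033.3 Hz


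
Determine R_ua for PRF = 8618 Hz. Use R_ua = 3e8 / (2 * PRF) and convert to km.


R_ua = 3e8 / (2 * 8618) = 17405.4 m = 17.4 km

17.4 km


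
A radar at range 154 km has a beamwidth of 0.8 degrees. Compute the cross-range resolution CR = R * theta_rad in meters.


BW_rad = 0.013962634
CR = 154000 * 0.013962634 = 2150.2 m

2150.2 m


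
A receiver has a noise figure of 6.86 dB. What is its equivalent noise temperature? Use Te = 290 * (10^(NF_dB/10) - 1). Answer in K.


NF_lin = 10^(6.86/10) = 4.852885
Te = 290 * (4.852885 - 1) = 1117.3 K

1117.3 K


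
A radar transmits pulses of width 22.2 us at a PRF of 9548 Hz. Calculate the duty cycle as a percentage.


DC = 22.2e-6 * 9548 * 100 = 21.2%

21.2%


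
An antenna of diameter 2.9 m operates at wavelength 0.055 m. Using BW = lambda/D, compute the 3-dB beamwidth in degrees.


BW_rad = 0.055 / 2.9 = 0.018966
BW_deg = 1.09 degrees

1.09 degrees


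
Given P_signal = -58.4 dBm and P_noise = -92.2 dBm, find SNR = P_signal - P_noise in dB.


SNR = -58.4 - (-92.2) = 33.8 dB

33.8 dB


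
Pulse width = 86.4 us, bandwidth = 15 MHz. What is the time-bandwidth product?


TBP = 86.4 * 15 = 1296.0

1296.0


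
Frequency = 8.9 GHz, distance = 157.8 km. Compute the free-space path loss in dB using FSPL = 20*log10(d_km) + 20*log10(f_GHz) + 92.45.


20*log10(157.8) = 43.96
20*log10(8.9) = 18.99
FSPL = 155.4 dB

155.4 dB


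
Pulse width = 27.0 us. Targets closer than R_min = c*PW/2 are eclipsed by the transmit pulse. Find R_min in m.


R_min = 3e8 * 27.0e-6 / 2 = 4050.0 m

4050.0 m


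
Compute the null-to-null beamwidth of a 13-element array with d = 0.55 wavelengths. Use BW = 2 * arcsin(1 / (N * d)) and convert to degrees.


1/(N*d) = 1/(13*0.55) = 0.13986
BW = 2*arcsin(0.13986) = 16.1 degrees

16.1 degrees


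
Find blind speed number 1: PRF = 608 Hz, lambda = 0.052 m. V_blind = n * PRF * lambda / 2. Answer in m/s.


V_blind = 1 * 608 * 0.052 / 2 = 15.8 m/s

15.8 m/s


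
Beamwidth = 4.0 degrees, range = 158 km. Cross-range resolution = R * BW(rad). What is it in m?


BW_rad = 0.06981317
CR = 158000 * 0.06981317 = 11030.5 m

11030.5 m


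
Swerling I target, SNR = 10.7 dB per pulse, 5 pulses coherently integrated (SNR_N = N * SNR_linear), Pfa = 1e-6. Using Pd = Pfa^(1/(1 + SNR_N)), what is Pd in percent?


SNR_lin = 10^(10.7/10) = 11.74898
SNR_N = 5 * 11.74898 = 58.7449
1/(1 + SNR_N) = 1/59.7449 = 0.0167378
Pd = (1e-6)^0.0167378 = 0.79355
Pd = 79.4%

79.4%


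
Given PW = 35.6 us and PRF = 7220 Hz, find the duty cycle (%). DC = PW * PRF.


DC = 35.6e-6 * 7220 * 100 = 25.7%

25.7%


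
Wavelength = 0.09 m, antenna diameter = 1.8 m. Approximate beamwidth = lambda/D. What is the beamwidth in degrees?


BW_rad = 0.09 / 1.8 = 0.05
BW_deg = 2.86 degrees

2.86 degrees


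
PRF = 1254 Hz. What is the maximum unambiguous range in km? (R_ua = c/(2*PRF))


R_ua = 3e8 / (2 * 1254) = 119617.2 m = 119.6 km

119.6 km


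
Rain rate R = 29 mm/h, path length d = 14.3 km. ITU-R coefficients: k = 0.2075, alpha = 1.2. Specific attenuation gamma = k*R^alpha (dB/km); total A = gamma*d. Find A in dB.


gamma = 0.2075 * 29^1.2 = 11.800372 dB/km
A = 11.800372 * 14.3 = 168.75 dB

168.75 dB


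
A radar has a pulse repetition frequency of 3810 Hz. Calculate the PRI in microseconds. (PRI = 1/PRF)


PRI = 1/3810 = 0.0002624672 s = 262.5 us

262.5 us


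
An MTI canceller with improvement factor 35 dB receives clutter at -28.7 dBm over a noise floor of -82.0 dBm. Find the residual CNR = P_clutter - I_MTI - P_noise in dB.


CNR = -28.7 - 35 - (-82.0) = 18.3 dB

18.3 dB


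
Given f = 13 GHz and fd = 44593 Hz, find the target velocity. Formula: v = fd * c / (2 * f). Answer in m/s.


v = 44593 * 3e8 / (2 * 13000000000.0) = 514.5 m/s

514.5 m/s


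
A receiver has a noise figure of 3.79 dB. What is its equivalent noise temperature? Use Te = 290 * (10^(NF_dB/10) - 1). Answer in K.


NF_lin = 10^(3.79/10) = 2.393316
Te = 290 * (2.393316 - 1) = 404.1 K

404.1 K


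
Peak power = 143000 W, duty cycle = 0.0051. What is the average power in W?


P_avg = 143000 * 0.0051 = 729.3 W

729.3 W


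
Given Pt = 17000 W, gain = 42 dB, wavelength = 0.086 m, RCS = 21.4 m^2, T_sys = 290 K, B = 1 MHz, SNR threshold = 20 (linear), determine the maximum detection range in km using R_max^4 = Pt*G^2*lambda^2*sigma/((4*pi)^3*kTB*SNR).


G_lin = 10^(42/10) = 15848.931925
R^4 = 17000 * 15848.931925^2 * 0.086^2 * 21.4 / ((4*pi)^3 * 1.38e-23 * 290 * 1000000.0 * 20)
R^4 = 4.25523e21 m^4
R_max = (4.25523e21)^(1/4) = 255405.8 m = 255.4 km

255.4 km


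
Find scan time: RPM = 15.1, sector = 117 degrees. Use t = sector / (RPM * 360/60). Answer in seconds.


t = 117 / (15.1 * 360) * 60 = 1.29 s

1.29 s


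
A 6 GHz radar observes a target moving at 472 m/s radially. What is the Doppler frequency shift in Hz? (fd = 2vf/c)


fd = 2 * 472 * 6000000000.0 / 3e8 = 18880.0 Hz

18880.0 Hz


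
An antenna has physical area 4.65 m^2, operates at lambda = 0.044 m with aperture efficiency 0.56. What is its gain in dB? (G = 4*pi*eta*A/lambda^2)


G_linear = 4*pi*0.56*4.65/0.044^2 = 16902.29
G_dB = 10*log10(16902.29) = 42.3 dB

42.3 dB


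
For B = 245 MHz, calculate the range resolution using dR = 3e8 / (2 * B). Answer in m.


dR = 3e8 / (2 * 245000000.0) = 0.61 m

0.61 m


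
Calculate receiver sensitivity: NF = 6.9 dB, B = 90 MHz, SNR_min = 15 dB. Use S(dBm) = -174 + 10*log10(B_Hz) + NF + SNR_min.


10*log10(90000000.0) = 79.54
S = -174 + 79.54 + 6.9 + 15 = -72.6 dBm

-72.6 dBm


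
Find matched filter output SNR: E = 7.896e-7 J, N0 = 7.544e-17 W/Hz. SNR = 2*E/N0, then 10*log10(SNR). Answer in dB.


SNR_lin = 2 * 7.896e-7 / 7.544e-17 = 2.093e10
SNR_dB = 10*log10(2.093e10) = 103.2 dB

103.2 dB


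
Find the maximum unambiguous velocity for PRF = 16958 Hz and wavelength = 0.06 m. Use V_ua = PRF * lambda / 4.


V_ua = 16958 * 0.06 / 4 = 254.4 m/s

254.4 m/s


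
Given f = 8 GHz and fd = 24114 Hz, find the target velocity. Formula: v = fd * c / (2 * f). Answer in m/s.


v = 24114 * 3e8 / (2 * 8000000000.0) = 452.1 m/s

452.1 m/s


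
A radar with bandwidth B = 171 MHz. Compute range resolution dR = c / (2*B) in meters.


dR = 3e8 / (2 * 171000000.0) = 0.88 m

0.88 m


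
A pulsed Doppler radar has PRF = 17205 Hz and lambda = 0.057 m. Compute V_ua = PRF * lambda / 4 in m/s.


V_ua = 17205 * 0.057 / 4 = 245.2 m/s

245.2 m/s


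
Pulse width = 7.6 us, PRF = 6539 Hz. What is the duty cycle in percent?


DC = 7.6e-6 * 6539 * 100 = 4.97%

4.97%


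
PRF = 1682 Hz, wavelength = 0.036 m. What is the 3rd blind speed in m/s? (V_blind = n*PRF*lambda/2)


V_blind = 3 * 1682 * 0.036 / 2 = 90.8 m/s

90.8 m/s


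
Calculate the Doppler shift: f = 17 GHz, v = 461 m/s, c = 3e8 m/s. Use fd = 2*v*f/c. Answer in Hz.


fd = 2 * 461 * 17000000000.0 / 3e8 = 52246.7 Hz

52246.7 Hz


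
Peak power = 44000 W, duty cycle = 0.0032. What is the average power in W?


P_avg = 44000 * 0.0032 = 140.8 W

140.8 W


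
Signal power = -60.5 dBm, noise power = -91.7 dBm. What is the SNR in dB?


SNR = -60.5 - (-91.7) = 31.2 dB

31.2 dB


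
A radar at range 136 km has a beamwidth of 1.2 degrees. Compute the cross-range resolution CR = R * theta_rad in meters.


BW_rad = 0.020943951
CR = 136000 * 0.020943951 = 2848.4 m

2848.4 m


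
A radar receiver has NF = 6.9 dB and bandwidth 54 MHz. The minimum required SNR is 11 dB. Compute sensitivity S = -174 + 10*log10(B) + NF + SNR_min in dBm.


10*log10(54000000.0) = 77.32
S = -174 + 77.32 + 6.9 + 11 = -78.8 dBm

-78.8 dBm


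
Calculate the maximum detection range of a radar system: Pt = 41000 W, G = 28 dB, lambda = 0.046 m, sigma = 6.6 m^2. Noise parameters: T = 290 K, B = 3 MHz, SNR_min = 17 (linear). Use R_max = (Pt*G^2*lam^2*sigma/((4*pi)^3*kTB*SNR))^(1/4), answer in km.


G_lin = 10^(28/10) = 630.957344
R^4 = 41000 * 630.957344^2 * 0.046^2 * 6.6 / ((4*pi)^3 * 1.38e-23 * 290 * 3000000.0 * 17)
R^4 = 5.62816e17 m^4
R_max = (5.62816e17)^(1/4) = 27390.0 m = 27.4 km

27.4 km


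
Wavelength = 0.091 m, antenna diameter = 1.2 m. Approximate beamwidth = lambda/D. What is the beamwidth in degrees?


BW_rad = 0.091 / 1.2 = 0.075833
BW_deg = 4.34 degrees

4.34 degrees


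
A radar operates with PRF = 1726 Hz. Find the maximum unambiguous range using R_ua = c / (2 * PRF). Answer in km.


R_ua = 3e8 / (2 * 1726) = 86906.1 m = 86.9 km

86.9 km


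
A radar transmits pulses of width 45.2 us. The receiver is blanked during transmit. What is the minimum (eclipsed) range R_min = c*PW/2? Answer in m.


R_min = 3e8 * 45.2e-6 / 2 = 6780.0 m

6780.0 m


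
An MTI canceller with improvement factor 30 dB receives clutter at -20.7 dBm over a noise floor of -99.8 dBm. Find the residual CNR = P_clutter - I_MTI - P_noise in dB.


CNR = -20.7 - 30 - (-99.8) = 49.1 dB

49.1 dB


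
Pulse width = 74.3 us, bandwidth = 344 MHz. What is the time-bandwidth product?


TBP = 74.3 * 344 = 25559.2

25559.2


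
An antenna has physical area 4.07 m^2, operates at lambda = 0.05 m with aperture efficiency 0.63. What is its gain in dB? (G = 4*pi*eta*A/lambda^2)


G_linear = 4*pi*0.63*4.07/0.05^2 = 12888.57
G_dB = 10*log10(12888.57) = 41.1 dB

41.1 dB


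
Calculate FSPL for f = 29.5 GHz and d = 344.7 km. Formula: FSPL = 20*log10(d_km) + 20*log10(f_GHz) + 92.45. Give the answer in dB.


20*log10(344.7) = 50.75
20*log10(29.5) = 29.4
FSPL = 172.6 dB

172.6 dB


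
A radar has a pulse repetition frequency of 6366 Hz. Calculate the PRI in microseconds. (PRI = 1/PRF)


PRI = 1/6366 = 0.0001570845 s = 157.1 us

157.1 us


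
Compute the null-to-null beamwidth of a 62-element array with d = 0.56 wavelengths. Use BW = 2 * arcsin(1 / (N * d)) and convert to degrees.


1/(N*d) = 1/(62*0.56) = 0.028802
BW = 2*arcsin(0.028802) = 3.3 degrees

3.3 degrees


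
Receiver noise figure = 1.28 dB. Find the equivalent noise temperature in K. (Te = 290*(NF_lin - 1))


NF_lin = 10^(1.28/10) = 1.342765
Te = 290 * (1.342765 - 1) = 99.4 K

99.4 K


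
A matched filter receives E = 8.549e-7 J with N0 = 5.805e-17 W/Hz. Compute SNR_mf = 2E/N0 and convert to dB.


SNR_lin = 2 * 8.549e-7 / 5.805e-17 = 2.945e10
SNR_dB = 10*log10(2.945e10) = 104.7 dB

104.7 dB


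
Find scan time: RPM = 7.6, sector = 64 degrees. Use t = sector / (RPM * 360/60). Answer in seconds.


t = 64 / (7.6 * 360) * 60 = 1.4 s

1.4 s


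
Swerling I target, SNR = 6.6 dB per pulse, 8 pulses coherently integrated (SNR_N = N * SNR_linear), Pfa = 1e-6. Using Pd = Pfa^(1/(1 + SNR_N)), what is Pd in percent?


SNR_lin = 10^(6.6/10) = 4.57088
SNR_N = 8 * 4.57088 = 36.56704
1/(1 + SNR_N) = 1/37.56704 = 0.0266191
Pd = (1e-6)^0.0266191 = 0.69229
Pd = 69.2%

69.2%


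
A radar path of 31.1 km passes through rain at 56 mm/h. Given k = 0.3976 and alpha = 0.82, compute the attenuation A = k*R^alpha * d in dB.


gamma = 0.3976 * 56^0.82 = 10.788487 dB/km
A = 10.788487 * 31.1 = 335.52 dB

335.52 dB


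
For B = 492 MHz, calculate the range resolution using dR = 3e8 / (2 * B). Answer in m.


dR = 3e8 / (2 * 492000000.0) = 0.3 m

0.3 m


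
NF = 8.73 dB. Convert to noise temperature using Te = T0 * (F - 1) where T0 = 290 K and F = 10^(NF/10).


NF_lin = 10^(8.73/10) = 7.464488
Te = 290 * (7.464488 - 1) = 1874.7 K

1874.7 K


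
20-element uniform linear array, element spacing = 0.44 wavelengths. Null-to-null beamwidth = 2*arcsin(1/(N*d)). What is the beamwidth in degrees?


1/(N*d) = 1/(20*0.44) = 0.113636
BW = 2*arcsin(0.113636) = 13.0 degrees

13.0 degrees


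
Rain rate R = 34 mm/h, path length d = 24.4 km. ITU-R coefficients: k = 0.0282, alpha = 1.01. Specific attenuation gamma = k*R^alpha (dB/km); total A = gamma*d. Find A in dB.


gamma = 0.0282 * 34^1.01 = 0.993214 dB/km
A = 0.993214 * 24.4 = 24.23 dB

24.23 dB


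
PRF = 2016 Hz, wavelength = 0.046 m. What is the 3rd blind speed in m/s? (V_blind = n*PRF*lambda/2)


V_blind = 3 * 2016 * 0.046 / 2 = 139.1 m/s

139.1 m/s


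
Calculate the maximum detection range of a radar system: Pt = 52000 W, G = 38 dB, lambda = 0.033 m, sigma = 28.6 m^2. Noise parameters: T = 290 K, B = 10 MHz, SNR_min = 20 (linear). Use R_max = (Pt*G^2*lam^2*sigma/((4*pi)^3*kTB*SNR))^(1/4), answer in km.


G_lin = 10^(38/10) = 6309.573445
R^4 = 52000 * 6309.573445^2 * 0.033^2 * 28.6 / ((4*pi)^3 * 1.38e-23 * 290 * 10000000.0 * 20)
R^4 = 4.05939e19 m^4
R_max = (4.05939e19)^(1/4) = 79820.6 m = 79.8 km

79.8 km


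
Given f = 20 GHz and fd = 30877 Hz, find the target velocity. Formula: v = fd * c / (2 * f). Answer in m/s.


v = 30877 * 3e8 / (2 * 20000000000.0) = 231.6 m/s

231.6 m/s


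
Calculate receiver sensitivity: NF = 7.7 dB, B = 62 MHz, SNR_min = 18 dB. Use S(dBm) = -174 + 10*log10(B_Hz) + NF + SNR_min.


10*log10(62000000.0) = 77.92
S = -174 + 77.92 + 7.7 + 18 = -70.4 dBm

-70.4 dBm


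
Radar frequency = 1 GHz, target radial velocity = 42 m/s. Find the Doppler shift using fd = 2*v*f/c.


fd = 2 * 42 * 1000000000.0 / 3e8 = 280.0 Hz

280.0 Hz


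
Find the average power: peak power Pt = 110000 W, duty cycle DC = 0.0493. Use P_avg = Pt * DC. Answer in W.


P_avg = 110000 * 0.0493 = 5423.0 W

5423.0 W


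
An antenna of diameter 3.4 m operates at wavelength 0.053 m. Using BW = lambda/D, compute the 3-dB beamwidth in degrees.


BW_rad = 0.053 / 3.4 = 0.015588
BW_deg = 0.89 degrees

0.89 degrees


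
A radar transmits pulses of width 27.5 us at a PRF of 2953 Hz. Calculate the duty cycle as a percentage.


DC = 27.5e-6 * 2953 * 100 = 8.12%

8.12%


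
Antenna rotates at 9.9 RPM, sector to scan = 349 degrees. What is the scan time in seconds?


t = 349 / (9.9 * 360) * 60 = 5.88 s

5.88 s


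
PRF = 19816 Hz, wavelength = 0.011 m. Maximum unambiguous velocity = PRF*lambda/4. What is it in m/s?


V_ua = 19816 * 0.011 / 4 = 54.5 m/s

54.5 m/s


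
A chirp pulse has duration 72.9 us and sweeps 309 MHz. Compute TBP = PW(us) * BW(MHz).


TBP = 72.9 * 309 = 22526.1

22526.1


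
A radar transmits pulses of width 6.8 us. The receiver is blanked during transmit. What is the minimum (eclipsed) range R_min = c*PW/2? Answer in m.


R_min = 3e8 * 6.8e-6 / 2 = 1020.0 m

1020.0 m


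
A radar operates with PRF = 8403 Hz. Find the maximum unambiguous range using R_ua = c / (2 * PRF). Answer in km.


R_ua = 3e8 / (2 * 8403) = 17850.8 m = 17.9 km

17.9 km


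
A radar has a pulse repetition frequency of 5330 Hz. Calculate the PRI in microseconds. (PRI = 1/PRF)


PRI = 1/5330 = 0.0001876173 s = 187.6 us

187.6 us


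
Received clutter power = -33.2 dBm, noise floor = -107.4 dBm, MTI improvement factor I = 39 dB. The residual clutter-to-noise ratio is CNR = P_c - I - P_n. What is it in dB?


CNR = -33.2 - 39 - (-107.4) = 35.2 dB

35.2 dB


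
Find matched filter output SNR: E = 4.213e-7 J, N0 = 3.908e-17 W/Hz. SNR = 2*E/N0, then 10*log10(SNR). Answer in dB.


SNR_lin = 2 * 4.213e-7 / 3.908e-17 = 2.156e10
SNR_dB = 10*log10(2.156e10) = 103.3 dB

103.3 dB


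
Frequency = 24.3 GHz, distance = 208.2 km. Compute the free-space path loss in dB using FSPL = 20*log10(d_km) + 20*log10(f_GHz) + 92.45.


20*log10(208.2) = 46.37
20*log10(24.3) = 27.71
FSPL = 166.5 dB

166.5 dB


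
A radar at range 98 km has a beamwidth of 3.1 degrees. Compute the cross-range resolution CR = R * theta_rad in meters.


BW_rad = 0.054105207
CR = 98000 * 0.054105207 = 5302.3 m

5302.3 m


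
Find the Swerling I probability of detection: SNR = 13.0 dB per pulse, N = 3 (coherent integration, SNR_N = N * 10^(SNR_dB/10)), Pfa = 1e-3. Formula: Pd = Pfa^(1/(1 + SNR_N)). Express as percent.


SNR_lin = 10^(13.0/10) = 19.95262
SNR_N = 3 * 19.95262 = 59.85786
1/(1 + SNR_N) = 1/60.85786 = 0.0164317
Pd = (1e-3)^0.0164317 = 0.8927
Pd = 89.3%

89.3%


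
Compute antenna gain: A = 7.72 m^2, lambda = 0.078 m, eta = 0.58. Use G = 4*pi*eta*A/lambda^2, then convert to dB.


G_linear = 4*pi*0.58*7.72/0.078^2 = 9248.39
G_dB = 10*log10(9248.39) = 39.7 dB

39.7 dB


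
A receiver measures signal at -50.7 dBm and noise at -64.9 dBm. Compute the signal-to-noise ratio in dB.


SNR = -50.7 - (-64.9) = 14.2 dB

14.2 dB


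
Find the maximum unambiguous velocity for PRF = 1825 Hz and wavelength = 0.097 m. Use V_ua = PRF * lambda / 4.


V_ua = 1825 * 0.097 / 4 = 44.3 m/s

44.3 m/s


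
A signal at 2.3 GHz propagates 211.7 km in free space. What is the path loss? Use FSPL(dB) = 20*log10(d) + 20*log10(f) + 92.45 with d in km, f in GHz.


20*log10(211.7) = 46.51
20*log10(2.3) = 7.23
FSPL = 146.2 dB

146.2 dB


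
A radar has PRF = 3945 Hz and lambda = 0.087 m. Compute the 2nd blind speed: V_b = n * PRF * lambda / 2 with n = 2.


V_blind = 2 * 3945 * 0.087 / 2 = 343.2 m/s

343.2 m/s


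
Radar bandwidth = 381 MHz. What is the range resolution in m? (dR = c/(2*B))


dR = 3e8 / (2 * 381000000.0) = 0.39 m

0.39 m


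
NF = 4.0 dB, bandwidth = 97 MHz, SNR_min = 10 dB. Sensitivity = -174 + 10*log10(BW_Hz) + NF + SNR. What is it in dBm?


10*log10(97000000.0) = 79.87
S = -174 + 79.87 + 4.0 + 10 = -80.1 dBm

-80.1 dBm


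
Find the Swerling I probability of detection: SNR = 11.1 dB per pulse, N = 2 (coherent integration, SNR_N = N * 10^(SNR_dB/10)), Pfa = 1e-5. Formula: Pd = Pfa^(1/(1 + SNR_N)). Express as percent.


SNR_lin = 10^(11.1/10) = 12.8825
SNR_N = 2 * 12.8825 = 25.765
1/(1 + SNR_N) = 1/26.765 = 0.0373622
Pd = (1e-5)^0.0373622 = 0.65041
Pd = 65.0%

65.0%


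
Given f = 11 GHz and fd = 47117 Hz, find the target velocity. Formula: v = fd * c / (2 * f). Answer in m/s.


v = 47117 * 3e8 / (2 * 11000000000.0) = 642.5 m/s

642.5 m/s


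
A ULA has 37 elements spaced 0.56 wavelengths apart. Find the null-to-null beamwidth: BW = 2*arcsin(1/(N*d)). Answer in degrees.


1/(N*d) = 1/(37*0.56) = 0.048263
BW = 2*arcsin(0.048263) = 5.5 degrees

5.5 degrees


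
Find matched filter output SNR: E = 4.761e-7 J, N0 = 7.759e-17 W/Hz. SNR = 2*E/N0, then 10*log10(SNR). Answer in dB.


SNR_lin = 2 * 4.761e-7 / 7.759e-17 = 1.227e10
SNR_dB = 10*log10(1.227e10) = 100.9 dB

100.9 dB


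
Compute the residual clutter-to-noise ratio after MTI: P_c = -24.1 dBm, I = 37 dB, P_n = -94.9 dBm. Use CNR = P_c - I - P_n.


CNR = -24.1 - 37 - (-94.9) = 33.8 dB

33.8 dB


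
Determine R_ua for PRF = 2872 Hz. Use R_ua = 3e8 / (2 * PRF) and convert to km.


R_ua = 3e8 / (2 * 2872) = 52228.4 m = 52.2 km

52.2 km


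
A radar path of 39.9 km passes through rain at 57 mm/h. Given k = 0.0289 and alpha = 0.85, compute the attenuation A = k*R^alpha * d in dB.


gamma = 0.0289 * 57^0.85 = 0.898238 dB/km
A = 0.898238 * 39.9 = 35.84 dB

35.84 dB


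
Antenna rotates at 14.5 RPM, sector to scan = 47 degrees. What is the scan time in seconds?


t = 47 / (14.5 * 360) * 60 = 0.54 s

0.54 s


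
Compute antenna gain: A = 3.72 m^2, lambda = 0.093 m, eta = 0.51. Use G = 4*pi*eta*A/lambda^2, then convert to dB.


G_linear = 4*pi*0.51*3.72/0.093^2 = 2756.49
G_dB = 10*log10(2756.49) = 34.4 dB

34.4 dB


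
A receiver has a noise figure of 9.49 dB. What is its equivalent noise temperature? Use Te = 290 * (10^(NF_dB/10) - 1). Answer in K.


NF_lin = 10^(9.49/10) = 8.892011
Te = 290 * (8.892011 - 1) = 2288.7 K

2288.7 K


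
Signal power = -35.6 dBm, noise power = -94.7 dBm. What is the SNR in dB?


SNR = -35.6 - (-94.7) = 59.1 dB

59.1 dB


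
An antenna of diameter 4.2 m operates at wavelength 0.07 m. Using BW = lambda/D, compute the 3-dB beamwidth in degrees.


BW_rad = 0.07 / 4.2 = 0.016667
BW_deg = 0.95 degrees

0.95 degrees


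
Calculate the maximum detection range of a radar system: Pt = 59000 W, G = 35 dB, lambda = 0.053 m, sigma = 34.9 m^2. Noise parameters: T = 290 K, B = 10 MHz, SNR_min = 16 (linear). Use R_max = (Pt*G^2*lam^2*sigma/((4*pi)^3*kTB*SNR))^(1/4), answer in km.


G_lin = 10^(35/10) = 3162.27766
R^4 = 59000 * 3162.27766^2 * 0.053^2 * 34.9 / ((4*pi)^3 * 1.38e-23 * 290 * 10000000.0 * 16)
R^4 = 4.552e19 m^4
R_max = (4.552e19)^(1/4) = 82139.2 m = 82.1 km

82.1 km


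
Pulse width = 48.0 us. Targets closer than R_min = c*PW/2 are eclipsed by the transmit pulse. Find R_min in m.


R_min = 3e8 * 48.0e-6 / 2 = 7200.0 m

7200.0 m


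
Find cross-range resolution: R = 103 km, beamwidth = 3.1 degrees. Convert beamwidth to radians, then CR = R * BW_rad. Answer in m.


BW_rad = 0.054105207
CR = 103000 * 0.054105207 = 5572.8 m

5572.8 m


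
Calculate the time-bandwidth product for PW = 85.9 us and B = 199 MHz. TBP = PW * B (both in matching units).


TBP = 85.9 * 199 = 17094.1

17094.1


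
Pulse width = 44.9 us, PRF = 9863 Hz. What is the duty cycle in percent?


DC = 44.9e-6 * 9863 * 100 = 44.28%

44.28%


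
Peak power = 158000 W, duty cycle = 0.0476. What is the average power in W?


P_avg = 158000 * 0.0476 = 7520.8 W

7520.8 W


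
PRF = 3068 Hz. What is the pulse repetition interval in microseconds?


PRI = 1/3068 = 0.0003259452 s = 325.9 us

325.9 us


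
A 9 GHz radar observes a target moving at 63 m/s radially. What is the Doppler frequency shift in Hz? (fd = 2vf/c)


fd = 2 * 63 * 9000000000.0 / 3e8 = 3780.0 Hz

3780.0 Hz


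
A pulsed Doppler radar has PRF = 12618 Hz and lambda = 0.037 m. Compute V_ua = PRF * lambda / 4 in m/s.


V_ua = 12618 * 0.037 / 4 = 116.7 m/s

116.7 m/s


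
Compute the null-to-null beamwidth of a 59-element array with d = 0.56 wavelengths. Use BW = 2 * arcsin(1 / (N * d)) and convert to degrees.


1/(N*d) = 1/(59*0.56) = 0.030266
BW = 2*arcsin(0.030266) = 3.5 degrees

3.5 degrees


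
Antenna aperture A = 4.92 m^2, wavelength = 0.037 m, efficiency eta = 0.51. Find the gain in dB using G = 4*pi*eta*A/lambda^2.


G_linear = 4*pi*0.51*4.92/0.037^2 = 23032.53
G_dB = 10*log10(23032.53) = 43.6 dB

43.6 dB


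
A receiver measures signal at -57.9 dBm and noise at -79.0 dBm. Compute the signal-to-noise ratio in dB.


SNR = -57.9 - (-79.0) = 21.1 dB

21.1 dB


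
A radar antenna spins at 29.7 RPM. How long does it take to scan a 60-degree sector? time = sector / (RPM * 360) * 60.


t = 60 / (29.7 * 360) * 60 = 0.34 s

0.34 s


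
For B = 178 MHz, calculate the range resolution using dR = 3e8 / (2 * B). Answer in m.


dR = 3e8 / (2 * 178000000.0) = 0.84 m

0.84 m


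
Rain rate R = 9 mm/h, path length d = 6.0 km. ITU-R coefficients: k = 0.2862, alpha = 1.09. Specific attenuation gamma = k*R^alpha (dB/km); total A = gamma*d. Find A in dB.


gamma = 0.2862 * 9^1.09 = 3.139019 dB/km
A = 3.139019 * 6.0 = 18.83 dB

18.83 dB


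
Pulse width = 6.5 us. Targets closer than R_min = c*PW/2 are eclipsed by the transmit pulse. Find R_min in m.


R_min = 3e8 * 6.5e-6 / 2 = 975.0 m

975.0 m


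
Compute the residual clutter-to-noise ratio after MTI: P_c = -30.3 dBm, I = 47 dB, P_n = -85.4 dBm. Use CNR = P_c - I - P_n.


CNR = -30.3 - 47 - (-85.4) = 8.1 dB

8.1 dB


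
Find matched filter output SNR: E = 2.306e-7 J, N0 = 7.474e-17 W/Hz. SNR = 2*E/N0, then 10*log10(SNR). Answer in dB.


SNR_lin = 2 * 2.306e-7 / 7.474e-17 = 6.171e9
SNR_dB = 10*log10(6.171e9) = 97.9 dB

97.9 dB


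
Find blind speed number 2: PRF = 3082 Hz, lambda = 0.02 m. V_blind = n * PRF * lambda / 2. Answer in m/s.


V_blind = 2 * 3082 * 0.02 / 2 = 61.6 m/s

61.6 m/s


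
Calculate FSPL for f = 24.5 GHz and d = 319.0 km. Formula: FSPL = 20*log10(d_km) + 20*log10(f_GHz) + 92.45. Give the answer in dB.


20*log10(319.0) = 50.08
20*log10(24.5) = 27.78
FSPL = 170.3 dB

170.3 dB


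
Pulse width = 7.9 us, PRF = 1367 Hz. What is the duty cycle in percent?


DC = 7.9e-6 * 1367 * 100 = 1.08%

1.08%


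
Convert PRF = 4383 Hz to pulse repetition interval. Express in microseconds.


PRI = 1/4383 = 0.0002281542 s = 228.2 us

228.2 us


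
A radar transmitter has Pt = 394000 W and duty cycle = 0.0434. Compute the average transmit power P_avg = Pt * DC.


P_avg = 394000 * 0.0434 = 17099.6 W

17099.6 W


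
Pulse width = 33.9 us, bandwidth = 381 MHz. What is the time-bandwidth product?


TBP = 33.9 * 381 = 12915.9

12915.9


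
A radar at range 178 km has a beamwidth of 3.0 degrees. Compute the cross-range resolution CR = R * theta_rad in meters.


BW_rad = 0.052359878
CR = 178000 * 0.052359878 = 9320.1 m

9320.1 m


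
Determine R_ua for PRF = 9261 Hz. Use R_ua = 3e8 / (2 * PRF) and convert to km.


R_ua = 3e8 / (2 * 9261) = 16197.0 m = 16.2 km

16.2 km


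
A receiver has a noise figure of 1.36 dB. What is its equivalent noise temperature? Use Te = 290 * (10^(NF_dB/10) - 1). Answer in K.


NF_lin = 10^(1.36/10) = 1.367729
Te = 290 * (1.367729 - 1) = 106.6 K

106.6 K


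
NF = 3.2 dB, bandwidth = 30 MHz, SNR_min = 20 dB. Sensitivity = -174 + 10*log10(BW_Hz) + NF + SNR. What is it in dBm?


10*log10(30000000.0) = 74.77
S = -174 + 74.77 + 3.2 + 20 = -76.0 dBm

-76.0 dBm


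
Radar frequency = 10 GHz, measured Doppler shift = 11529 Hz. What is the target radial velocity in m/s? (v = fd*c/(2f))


v = 11529 * 3e8 / (2 * 10000000000.0) = 172.9 m/s

172.9 m/s


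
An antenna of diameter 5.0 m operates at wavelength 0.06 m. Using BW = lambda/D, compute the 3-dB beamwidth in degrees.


BW_rad = 0.06 / 5.0 = 0.012
BW_deg = 0.69 degrees

0.69 degrees


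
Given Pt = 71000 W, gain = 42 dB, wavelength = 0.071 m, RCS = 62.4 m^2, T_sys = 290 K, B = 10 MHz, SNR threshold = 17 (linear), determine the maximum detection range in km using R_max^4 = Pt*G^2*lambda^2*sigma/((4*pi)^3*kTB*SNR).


G_lin = 10^(42/10) = 15848.931925
R^4 = 71000 * 15848.931925^2 * 0.071^2 * 62.4 / ((4*pi)^3 * 1.38e-23 * 290 * 10000000.0 * 17)
R^4 = 4.15532e21 m^4
R_max = (4.15532e21)^(1/4) = 253893.2 m = 253.9 km

253.9 km


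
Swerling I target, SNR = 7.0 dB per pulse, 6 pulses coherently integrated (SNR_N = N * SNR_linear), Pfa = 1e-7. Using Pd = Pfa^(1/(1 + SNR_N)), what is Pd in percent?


SNR_lin = 10^(7.0/10) = 5.01187
SNR_N = 6 * 5.01187 = 30.07122
1/(1 + SNR_N) = 1/31.07122 = 0.0321841
Pd = (1e-7)^0.0321841 = 0.59527
Pd = 59.5%

59.5%


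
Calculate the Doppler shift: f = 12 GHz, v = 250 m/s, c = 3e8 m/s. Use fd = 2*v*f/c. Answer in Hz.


fd = 2 * 250 * 12000000000.0 / 3e8 = 20000.0 Hz

20000.0 Hz


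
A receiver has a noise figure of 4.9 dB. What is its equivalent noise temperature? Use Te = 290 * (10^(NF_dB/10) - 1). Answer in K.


NF_lin = 10^(4.9/10) = 3.090295
Te = 290 * (3.090295 - 1) = 606.2 K

606.2 K


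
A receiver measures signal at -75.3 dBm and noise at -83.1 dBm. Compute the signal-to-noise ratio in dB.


SNR = -75.3 - (-83.1) = 7.8 dB

7.8 dB


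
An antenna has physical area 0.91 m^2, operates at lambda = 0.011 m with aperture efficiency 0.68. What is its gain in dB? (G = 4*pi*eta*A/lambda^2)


G_linear = 4*pi*0.68*0.91/0.011^2 = 64265.04
G_dB = 10*log10(64265.04) = 48.1 dB

48.1 dB


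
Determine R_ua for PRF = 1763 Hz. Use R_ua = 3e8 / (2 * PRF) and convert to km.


R_ua = 3e8 / (2 * 1763) = 85082.2 m = 85.1 km

85.1 km


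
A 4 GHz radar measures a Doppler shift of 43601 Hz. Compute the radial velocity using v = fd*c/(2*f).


v = 43601 * 3e8 / (2 * 4000000000.0) = 1635.0 m/s

1635.0 m/s


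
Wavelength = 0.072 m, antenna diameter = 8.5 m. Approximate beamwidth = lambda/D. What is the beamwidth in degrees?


BW_rad = 0.072 / 8.5 = 0.008471
BW_deg = 0.49 degrees

0.49 degrees


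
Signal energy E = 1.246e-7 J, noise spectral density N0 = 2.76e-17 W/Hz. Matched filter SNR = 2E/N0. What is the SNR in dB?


SNR_lin = 2 * 1.246e-7 / 2.76e-17 = 9.029e9
SNR_dB = 10*log10(9.029e9) = 99.6 dB

99.6 dB


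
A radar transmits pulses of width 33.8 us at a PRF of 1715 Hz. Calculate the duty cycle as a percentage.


DC = 33.8e-6 * 1715 * 100 = 5.8%

5.8%


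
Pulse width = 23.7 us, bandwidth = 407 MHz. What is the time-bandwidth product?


TBP = 23.7 * 407 = 9645.9

9645.9


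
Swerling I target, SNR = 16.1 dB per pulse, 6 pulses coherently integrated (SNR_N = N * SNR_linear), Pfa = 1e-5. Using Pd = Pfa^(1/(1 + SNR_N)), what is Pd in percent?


SNR_lin = 10^(16.1/10) = 40.73803
SNR_N = 6 * 40.73803 = 244.42818
1/(1 + SNR_N) = 1/245.42818 = 0.0040745
Pd = (1e-5)^0.0040745 = 0.95417
Pd = 95.4%

95.4%


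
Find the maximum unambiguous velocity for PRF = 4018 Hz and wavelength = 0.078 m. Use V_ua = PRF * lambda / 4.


V_ua = 4018 * 0.078 / 4 = 78.4 m/s

78.4 m/s


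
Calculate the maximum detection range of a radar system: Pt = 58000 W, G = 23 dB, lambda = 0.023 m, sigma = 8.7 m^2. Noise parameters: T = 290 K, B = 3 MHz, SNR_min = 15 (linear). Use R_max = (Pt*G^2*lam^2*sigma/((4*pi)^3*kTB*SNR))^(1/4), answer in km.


G_lin = 10^(23/10) = 199.526231
R^4 = 58000 * 199.526231^2 * 0.023^2 * 8.7 / ((4*pi)^3 * 1.38e-23 * 290 * 3000000.0 * 15)
R^4 = 2.97361e16 m^4
R_max = (2.97361e16)^(1/4) = 13131.7 m = 13.1 km

13.1 km


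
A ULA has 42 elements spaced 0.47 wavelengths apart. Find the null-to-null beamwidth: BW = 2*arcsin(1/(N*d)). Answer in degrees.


1/(N*d) = 1/(42*0.47) = 0.050659
BW = 2*arcsin(0.050659) = 5.8 degrees

5.8 degrees


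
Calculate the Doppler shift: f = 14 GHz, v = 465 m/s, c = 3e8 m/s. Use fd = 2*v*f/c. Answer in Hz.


fd = 2 * 465 * 14000000000.0 / 3e8 = 43400.0 Hz

43400.0 Hz


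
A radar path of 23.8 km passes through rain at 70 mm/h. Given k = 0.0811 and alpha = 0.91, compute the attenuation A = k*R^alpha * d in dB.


gamma = 0.0811 * 70^0.91 = 3.873112 dB/km
A = 3.873112 * 23.8 = 92.18 dB

92.18 dB


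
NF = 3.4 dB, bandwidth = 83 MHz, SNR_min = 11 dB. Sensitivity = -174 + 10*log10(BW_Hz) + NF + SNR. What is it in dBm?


10*log10(83000000.0) = 79.19
S = -174 + 79.19 + 3.4 + 11 = -80.4 dBm

-80.4 dBm


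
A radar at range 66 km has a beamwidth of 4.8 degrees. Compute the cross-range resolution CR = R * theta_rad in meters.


BW_rad = 0.083775804
CR = 66000 * 0.083775804 = 5529.2 m

5529.2 m


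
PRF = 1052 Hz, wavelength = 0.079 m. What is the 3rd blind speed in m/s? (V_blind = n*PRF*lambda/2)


V_blind = 3 * 1052 * 0.079 / 2 = 124.7 m/s

124.7 m/s


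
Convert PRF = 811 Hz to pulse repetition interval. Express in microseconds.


PRI = 1/811 = 0.0012330456 s = 1233.0 us

1233.0 us


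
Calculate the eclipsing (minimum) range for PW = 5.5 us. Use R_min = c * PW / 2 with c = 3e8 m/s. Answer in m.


R_min = 3e8 * 5.5e-6 / 2 = 825.0 m

825.0 m


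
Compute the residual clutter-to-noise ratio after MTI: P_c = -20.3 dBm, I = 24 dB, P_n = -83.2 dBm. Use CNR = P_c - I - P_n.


CNR = -20.3 - 24 - (-83.2) = 38.9 dB

38.9 dB


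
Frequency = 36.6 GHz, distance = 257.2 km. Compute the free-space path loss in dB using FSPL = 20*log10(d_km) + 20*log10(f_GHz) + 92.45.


20*log10(257.2) = 48.21
20*log10(36.6) = 31.27
FSPL = 171.9 dB

171.9 dB


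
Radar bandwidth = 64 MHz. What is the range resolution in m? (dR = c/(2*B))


dR = 3e8 / (2 * 64000000.0) = 2.34 m

2.34 m


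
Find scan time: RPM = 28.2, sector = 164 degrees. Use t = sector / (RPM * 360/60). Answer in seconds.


t = 164 / (28.2 * 360) * 60 = 0.97 s

0.97 s


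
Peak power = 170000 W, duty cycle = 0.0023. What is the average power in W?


P_avg = 170000 * 0.0023 = 391.0 W

391.0 W


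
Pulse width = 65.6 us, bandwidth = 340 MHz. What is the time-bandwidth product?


TBP = 65.6 * 340 = 22304.0

22304.0


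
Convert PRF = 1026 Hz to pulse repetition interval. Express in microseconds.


PRI = 1/1026 = 0.0009746589 s = 974.7 us

974.7 us


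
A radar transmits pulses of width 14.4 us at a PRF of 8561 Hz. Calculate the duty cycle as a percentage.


DC = 14.4e-6 * 8561 * 100 = 12.33%

12.33%


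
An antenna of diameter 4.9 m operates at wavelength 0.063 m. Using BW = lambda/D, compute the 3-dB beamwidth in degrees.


BW_rad = 0.063 / 4.9 = 0.012857
BW_deg = 0.74 degrees

0.74 degrees


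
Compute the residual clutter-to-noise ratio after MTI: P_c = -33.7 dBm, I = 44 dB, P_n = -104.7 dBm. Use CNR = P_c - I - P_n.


CNR = -33.7 - 44 - (-104.7) = 27.0 dB

27.0 dB


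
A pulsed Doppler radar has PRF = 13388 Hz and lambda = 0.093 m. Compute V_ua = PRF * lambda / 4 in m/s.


V_ua = 13388 * 0.093 / 4 = 311.3 m/s

311.3 m/s


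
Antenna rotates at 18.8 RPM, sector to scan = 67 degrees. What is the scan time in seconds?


t = 67 / (18.8 * 360) * 60 = 0.59 s

0.59 s


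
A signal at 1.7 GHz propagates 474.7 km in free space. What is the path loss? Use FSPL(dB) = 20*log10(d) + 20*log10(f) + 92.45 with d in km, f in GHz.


20*log10(474.7) = 53.53
20*log10(1.7) = 4.61
FSPL = 150.6 dB

150.6 dB


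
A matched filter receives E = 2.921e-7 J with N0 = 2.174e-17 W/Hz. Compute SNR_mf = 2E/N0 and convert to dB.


SNR_lin = 2 * 2.921e-7 / 2.174e-17 = 2.687e10
SNR_dB = 10*log10(2.687e10) = 104.3 dB

104.3 dB


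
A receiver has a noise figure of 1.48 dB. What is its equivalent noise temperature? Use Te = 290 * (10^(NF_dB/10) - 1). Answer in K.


NF_lin = 10^(1.48/10) = 1.406048
Te = 290 * (1.406048 - 1) = 117.8 K

117.8 K


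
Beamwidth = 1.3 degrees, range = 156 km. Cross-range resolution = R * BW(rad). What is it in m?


BW_rad = 0.02268928
CR = 156000 * 0.02268928 = 3539.5 m

3539.5 m
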